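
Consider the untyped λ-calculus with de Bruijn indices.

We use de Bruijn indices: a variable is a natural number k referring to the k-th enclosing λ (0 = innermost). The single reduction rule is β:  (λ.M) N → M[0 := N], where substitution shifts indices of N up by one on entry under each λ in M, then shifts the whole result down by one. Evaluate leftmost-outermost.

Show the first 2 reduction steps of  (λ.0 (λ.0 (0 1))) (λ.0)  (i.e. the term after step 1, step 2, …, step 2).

  start: (λ.0 (λ.0 (0 1))) (λ.0)
  →1  (λ.0) (λ.0 (0 (λ.0)))
  →2  λ.0 (0 (λ.0))

Answer: after 2 steps: λ.0 (0 (λ.0))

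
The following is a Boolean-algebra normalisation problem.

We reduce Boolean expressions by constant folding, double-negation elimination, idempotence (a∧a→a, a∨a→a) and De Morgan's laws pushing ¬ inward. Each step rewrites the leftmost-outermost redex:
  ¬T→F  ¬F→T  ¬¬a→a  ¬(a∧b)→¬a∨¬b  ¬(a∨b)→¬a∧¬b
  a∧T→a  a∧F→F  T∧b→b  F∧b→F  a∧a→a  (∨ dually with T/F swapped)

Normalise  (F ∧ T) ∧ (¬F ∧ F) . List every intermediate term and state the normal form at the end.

  start: (F ∧ T) ∧ (¬F ∧ F)
  →1  F ∧ (¬F ∧ F)
  →2  F

Answer: normal form = F  (in 2 steps)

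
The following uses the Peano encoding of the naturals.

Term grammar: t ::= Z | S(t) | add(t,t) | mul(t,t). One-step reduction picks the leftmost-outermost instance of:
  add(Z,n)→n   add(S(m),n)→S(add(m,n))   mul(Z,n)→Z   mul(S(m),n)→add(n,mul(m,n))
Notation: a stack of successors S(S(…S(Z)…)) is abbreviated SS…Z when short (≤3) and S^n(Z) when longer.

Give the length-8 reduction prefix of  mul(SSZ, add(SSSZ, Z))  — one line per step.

  start: mul(SSZ, add(SSSZ, Z))
  step 1: add(add(SSSZ, Z), mul(SZ, add(SSSZ, Z)))
  step 2: add(S(add(SSZ, Z)), mul(SZ, add(SSSZ, Z)))
  step 3: S(add(add(SSZ, Z), mul(SZ, add(SSSZ, Z))))
  step 4: S(add(S(add(SZ, Z)), mul(SZ, add(SSSZ, Z))))
  step 5: S(S(add(add(SZ, Z), mul(SZ, add(SSSZ, Z)))))
  step 6: S(S(add(S(add(Z, Z)), mul(SZ, add(SSSZ, Z)))))
  step 7: S(S(S(add(add(Z, Z), mul(SZ, add(SSSZ, Z))))))
  step 8: S(S(S(add(Z, mul(SZ, add(SSSZ, Z))))))

Answer: after 8 steps: S(S(S(add(Z, mul(SZ, add(SSSZ, Z))))))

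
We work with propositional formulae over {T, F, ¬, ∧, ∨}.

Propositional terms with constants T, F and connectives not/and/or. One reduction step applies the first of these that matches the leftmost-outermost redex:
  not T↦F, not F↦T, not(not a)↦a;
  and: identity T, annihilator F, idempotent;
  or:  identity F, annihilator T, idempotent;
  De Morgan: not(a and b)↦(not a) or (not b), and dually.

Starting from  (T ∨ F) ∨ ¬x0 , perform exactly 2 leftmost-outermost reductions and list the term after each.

  start: (T ∨ F) ∨ ¬x0
  step 1: T ∨ ¬x0
  step 2: T

Answer: after 2 steps: T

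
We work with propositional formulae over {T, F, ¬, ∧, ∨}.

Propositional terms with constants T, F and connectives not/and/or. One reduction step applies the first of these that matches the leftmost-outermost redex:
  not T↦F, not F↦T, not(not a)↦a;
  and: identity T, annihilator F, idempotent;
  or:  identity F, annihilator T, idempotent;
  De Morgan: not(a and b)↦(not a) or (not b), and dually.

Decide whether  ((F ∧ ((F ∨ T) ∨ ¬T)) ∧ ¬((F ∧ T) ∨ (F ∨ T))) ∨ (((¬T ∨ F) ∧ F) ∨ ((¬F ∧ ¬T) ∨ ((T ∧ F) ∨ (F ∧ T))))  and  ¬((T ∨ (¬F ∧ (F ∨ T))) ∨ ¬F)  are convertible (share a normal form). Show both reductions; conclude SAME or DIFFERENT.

Answer: SAME — A ⇓ F, B ⇓ F

Derivation:
Term A:
  start: ((F ∧ ((F ∨ T) ∨ ¬T)) ∧ ¬((F ∧ T) ∨ (F ∨ T))) ∨ (((¬T ∨ F) ∧ F) ∨ ((¬F ∧ ¬T) ∨ ((T ∧ F) ∨ (F ∧ T))))
  [1] (F ∧ ¬((F ∧ T) ∨ (F ∨ T))) ∨ (((¬T ∨ F) ∧ F) ∨ ((¬F ∧ ¬T) ∨ ((T ∧ F) ∨ (F ∧ T))))
  [2] F ∨ (((¬T ∨ F) ∧ F) ∨ ((¬F ∧ ¬T) ∨ ((T ∧ F) ∨ (F ∧ T))))
  [3] ((¬T ∨ F) ∧ F) ∨ ((¬F ∧ ¬T) ∨ ((T ∧ F) ∨ (F ∧ T)))
  [4] F ∨ ((¬F ∧ ¬T) ∨ ((T ∧ F) ∨ (F ∧ T)))
  [5] (¬F ∧ ¬T) ∨ ((T ∧ F) ∨ (F ∧ T))
  [6] (T ∧ ¬T) ∨ ((T ∧ F) ∨ (F ∧ T))
  [7] ¬T ∨ ((T ∧ F) ∨ (F ∧ T))
  [8] F ∨ ((T ∧ F) ∨ (F ∧ T))
  [9] (T ∧ F) ∨ (F ∧ T)
  [10] F ∨ (F ∧ T)
  [11] F ∧ T
  [12] F

Term B:
  start: ¬((T ∨ (¬F ∧ (F ∨ T))) ∨ ¬F)
  [1] ¬(T ∨ (¬F ∧ (F ∨ T))) ∧ ¬¬F
  [2] (¬T ∧ ¬(¬F ∧ (F ∨ T))) ∧ ¬¬F
  [3] (F ∧ ¬(¬F ∧ (F ∨ T))) ∧ ¬¬F
  [4] F ∧ ¬¬F
  [5] F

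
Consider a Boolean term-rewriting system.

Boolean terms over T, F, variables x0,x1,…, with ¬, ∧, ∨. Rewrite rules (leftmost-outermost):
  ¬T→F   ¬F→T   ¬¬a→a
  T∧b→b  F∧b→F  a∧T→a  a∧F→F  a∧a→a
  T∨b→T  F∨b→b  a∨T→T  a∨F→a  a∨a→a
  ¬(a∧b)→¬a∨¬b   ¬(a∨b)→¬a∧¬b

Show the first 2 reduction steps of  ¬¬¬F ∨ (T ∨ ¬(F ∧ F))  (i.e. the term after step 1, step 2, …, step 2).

  start: ¬¬¬F ∨ (T ∨ ¬(F ∧ F))
  [1] ¬F ∨ (T ∨ ¬(F ∧ F))
  [2] T ∨ (T ∨ ¬(F ∧ F))

Answer: after 2 steps: T ∨ (T ∨ ¬(F ∧ F))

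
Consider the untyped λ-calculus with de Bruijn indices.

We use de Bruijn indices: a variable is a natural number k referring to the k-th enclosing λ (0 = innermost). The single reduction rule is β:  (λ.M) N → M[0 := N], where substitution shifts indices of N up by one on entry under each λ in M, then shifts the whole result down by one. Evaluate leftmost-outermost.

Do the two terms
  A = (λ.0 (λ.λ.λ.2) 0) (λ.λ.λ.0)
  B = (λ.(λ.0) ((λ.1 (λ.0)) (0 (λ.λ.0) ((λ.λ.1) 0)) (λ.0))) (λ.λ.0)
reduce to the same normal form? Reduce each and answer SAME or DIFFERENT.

Term A:
  start: (λ.0 (λ.λ.λ.2) 0) (λ.λ.λ.0)
  [1] (λ.λ.λ.0) (λ.λ.λ.2) (λ.λ.λ.0)
  [2] (λ.λ.0) (λ.λ.λ.0)
  [3] λ.0

Term B:
  start: (λ.(λ.0) ((λ.1 (λ.0)) (0 (λ.λ.0) ((λ.λ.1) 0)) (λ.0))) (λ.λ.0)
  [1] (λ.0) ((λ.(λ.λ.0) (λ.0)) ((λ.λ.0) (λ.λ.0) ((λ.λ.1) (λ.λ.0))) (λ.0))
  [2] (λ.(λ.λ.0) (λ.0)) ((λ.λ.0) (λ.λ.0) ((λ.λ.1) (λ.λ.0))) (λ.0)
  [3] (λ.λ.0) (λ.0) (λ.0)
  [4] (λ.0) (λ.0)
  [5] λ.0

Answer: SAME — A ⇓ λ.0, B ⇓ λ.0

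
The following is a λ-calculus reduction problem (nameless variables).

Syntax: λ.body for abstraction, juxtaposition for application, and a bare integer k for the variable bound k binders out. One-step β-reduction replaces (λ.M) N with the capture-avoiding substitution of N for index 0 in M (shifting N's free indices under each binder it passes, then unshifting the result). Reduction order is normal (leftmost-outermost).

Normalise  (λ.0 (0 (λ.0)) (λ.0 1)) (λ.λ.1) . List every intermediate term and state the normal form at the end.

  start: (λ.0 (0 (λ.0)) (λ.0 1)) (λ.λ.1)
  step 1: (λ.λ.1) ((λ.λ.1) (λ.0)) (λ.0 (λ.λ.1))
  step 2: (λ.(λ.λ.1) (λ.0)) (λ.0 (λ.λ.1))
  step 3: (λ.λ.1) (λ.0)
  step 4: λ.λ.0

Answer: normal form = λ.λ.0  (in 4 steps)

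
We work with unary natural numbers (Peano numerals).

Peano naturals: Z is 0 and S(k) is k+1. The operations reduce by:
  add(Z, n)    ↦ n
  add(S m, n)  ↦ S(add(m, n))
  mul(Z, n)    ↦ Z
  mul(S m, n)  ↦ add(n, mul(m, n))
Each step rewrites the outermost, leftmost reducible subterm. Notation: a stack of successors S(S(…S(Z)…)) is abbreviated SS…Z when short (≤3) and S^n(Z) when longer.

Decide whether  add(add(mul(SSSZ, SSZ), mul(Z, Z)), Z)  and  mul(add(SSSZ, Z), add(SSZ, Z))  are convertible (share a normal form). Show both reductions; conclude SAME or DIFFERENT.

Answer: SAME — A ⇓ S^6(Z), B ⇓ S^6(Z)

Reduction:
Term A:
  start: add(add(mul(SSSZ, SSZ), mul(Z, Z)), Z)
  step 1: add(add(add(SSZ, mul(SSZ, SSZ)), mul(Z, Z)), Z)
  step 2: add(add(S(add(SZ, mul(SSZ, SSZ))), mul(Z, Z)), Z)
  step 3: add(S(add(add(SZ, mul(SSZ, SSZ)), mul(Z, Z))), Z)
  step 4: S(add(add(add(SZ, mul(SSZ, SSZ)), mul(Z, Z)), Z))
  step 5: S(add(add(S(add(Z, mul(SSZ, SSZ))), mul(Z, Z)), Z))
  step 6: S(add(S(add(add(Z, mul(SSZ, SSZ)), mul(Z, Z))), Z))
  step 7: S(S(add(add(add(Z, mul(SSZ, SSZ)), mul(Z, Z)), Z)))
  step 8: S(S(add(add(mul(SSZ, SSZ), mul(Z, Z)), Z)))
  step 9: S(S(add(add(add(SSZ, mul(SZ, SSZ)), mul(Z, Z)), Z)))
  step 10: S(S(add(add(S(add(SZ, mul(SZ, SSZ))), mul(Z, Z)), Z)))
  step 11: S(S(add(S(add(add(SZ, mul(SZ, SSZ)), mul(Z, Z))), Z)))
  step 12: S(S(S(add(add(add(SZ, mul(SZ, SSZ)), mul(Z, Z)), Z))))
  step 13: S(S(S(add(add(S(add(Z, mul(SZ, SSZ))), mul(Z, Z)), Z))))
  step 14: S(S(S(add(S(add(add(Z, mul(SZ, SSZ)), mul(Z, Z))), Z))))
  step 15: S(S(S(S(add(add(add(Z, mul(SZ, SSZ)), mul(Z, Z)), Z)))))
  step 16: S(S(S(S(add(add(mul(SZ, SSZ), mul(Z, Z)), Z)))))
  step 17: S(S(S(S(add(add(add(SSZ, mul(Z, SSZ)), mul(Z, Z)), Z)))))
  step 18: S(S(S(S(add(add(S(add(SZ, mul(Z, SSZ))), mul(Z, Z)), Z)))))
  step 19: S(S(S(S(add(S(add(add(SZ, mul(Z, SSZ)), mul(Z, Z))), Z)))))
  step 20: S(S(S(S(S(add(add(add(SZ, mul(Z, SSZ)), mul(Z, Z)), Z))))))
  step 21: S(S(S(S(S(add(add(S(add(Z, mul(Z, SSZ))), mul(Z, Z)), Z))))))
  step 22: S(S(S(S(S(add(S(add(add(Z, mul(Z, SSZ)), mul(Z, Z))), Z))))))
  step 23: S(S(S(S(S(S(add(add(add(Z, mul(Z, SSZ)), mul(Z, Z)), Z)))))))
  step 24: S(S(S(S(S(S(add(add(mul(Z, SSZ), mul(Z, Z)), Z)))))))
  step 25: S(S(S(S(S(S(add(add(Z, mul(Z, Z)), Z)))))))
  step 26: S(S(S(S(S(S(add(mul(Z, Z), Z)))))))
  step 27: S(S(S(S(S(S(add(Z, Z)))))))
  step 28: S^6(Z)

Term B:
  start: mul(add(SSSZ, Z), add(SSZ, Z))
  step 1: mul(S(add(SSZ, Z)), add(SSZ, Z))
  step 2: add(add(SSZ, Z), mul(add(SSZ, Z), add(SSZ, Z)))
  step 3: add(S(add(SZ, Z)), mul(add(SSZ, Z), add(SSZ, Z)))
  step 4: S(add(add(SZ, Z), mul(add(SSZ, Z), add(SSZ, Z))))
  step 5: S(add(S(add(Z, Z)), mul(add(SSZ, Z), add(SSZ, Z))))
  step 6: S(S(add(add(Z, Z), mul(add(SSZ, Z), add(SSZ, Z)))))
  step 7: S(S(add(Z, mul(add(SSZ, Z), add(SSZ, Z)))))
  step 8: S(S(mul(add(SSZ, Z), add(SSZ, Z))))
  step 9: S(S(mul(S(add(SZ, Z)), add(SSZ, Z))))
  step 10: S(S(add(add(SSZ, Z), mul(add(SZ, Z), add(SSZ, Z)))))
  step 11: S(S(add(S(add(SZ, Z)), mul(add(SZ, Z), add(SSZ, Z)))))
  step 12: S(S(S(add(add(SZ, Z), mul(add(SZ, Z), add(SSZ, Z))))))
  step 13: S(S(S(add(S(add(Z, Z)), mul(add(SZ, Z), add(SSZ, Z))))))
  step 14: S(S(S(S(add(add(Z, Z), mul(add(SZ, Z), add(SSZ, Z)))))))
  step 15: S(S(S(S(add(Z, mul(add(SZ, Z), add(SSZ, Z)))))))
  step 16: S(S(S(S(mul(add(SZ, Z), add(SSZ, Z))))))
  step 17: S(S(S(S(mul(S(add(Z, Z)), add(SSZ, Z))))))
  step 18: S(S(S(S(add(add(SSZ, Z), mul(add(Z, Z), add(SSZ, Z)))))))
  step 19: S(S(S(S(add(S(add(SZ, Z)), mul(add(Z, Z), add(SSZ, Z)))))))
  step 20: S(S(S(S(S(add(add(SZ, Z), mul(add(Z, Z), add(SSZ, Z))))))))
  step 21: S(S(S(S(S(add(S(add(Z, Z)), mul(add(Z, Z), add(SSZ, Z))))))))
  step 22: S(S(S(S(S(S(add(add(Z, Z), mul(add(Z, Z), add(SSZ, Z)))))))))
  step 23: S(S(S(S(S(S(add(Z, mul(add(Z, Z), add(SSZ, Z)))))))))
  step 24: S(S(S(S(S(S(mul(add(Z, Z), add(SSZ, Z))))))))
  step 25: S(S(S(S(S(S(mul(Z, add(SSZ, Z))))))))
  step 26: S^6(Z)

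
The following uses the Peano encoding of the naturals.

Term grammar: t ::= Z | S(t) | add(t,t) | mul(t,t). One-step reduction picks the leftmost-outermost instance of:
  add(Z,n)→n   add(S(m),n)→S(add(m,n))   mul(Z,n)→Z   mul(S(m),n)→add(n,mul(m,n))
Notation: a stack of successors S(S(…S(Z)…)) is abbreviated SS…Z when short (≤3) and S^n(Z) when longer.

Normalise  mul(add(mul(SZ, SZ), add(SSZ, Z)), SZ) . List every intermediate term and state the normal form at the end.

Answer: normal form = SSSZ  (in 19 steps)

Working:
  start: mul(add(mul(SZ, SZ), add(SSZ, Z)), SZ)
  →1  mul(add(add(SZ, mul(Z, SZ)), add(SSZ, Z)), SZ)
  →2  mul(add(S(add(Z, mul(Z, SZ))), add(SSZ, Z)), SZ)
  →3  mul(S(add(add(Z, mul(Z, SZ)), add(SSZ, Z))), SZ)
  →4  add(SZ, mul(add(add(Z, mul(Z, SZ)), add(SSZ, Z)), SZ))
  →5  S(add(Z, mul(add(add(Z, mul(Z, SZ)), add(SSZ, Z)), SZ)))
  →6  S(mul(add(add(Z, mul(Z, SZ)), add(SSZ, Z)), SZ))
  →7  S(mul(add(mul(Z, SZ), add(SSZ, Z)), SZ))
  →8  S(mul(add(Z, add(SSZ, Z)), SZ))
  →9  S(mul(add(SSZ, Z), SZ))
  →10  S(mul(S(add(SZ, Z)), SZ))
  →11  S(add(SZ, mul(add(SZ, Z), SZ)))
  →12  S(S(add(Z, mul(add(SZ, Z), SZ))))
  →13  S(S(mul(add(SZ, Z), SZ)))
  →14  S(S(mul(S(add(Z, Z)), SZ)))
  →15  S(S(add(SZ, mul(add(Z, Z), SZ))))
  →16  S(S(S(add(Z, mul(add(Z, Z), SZ)))))
  →17  S(S(S(mul(add(Z, Z), SZ))))
  →18  S(S(S(mul(Z, SZ))))
  →19  SSSZ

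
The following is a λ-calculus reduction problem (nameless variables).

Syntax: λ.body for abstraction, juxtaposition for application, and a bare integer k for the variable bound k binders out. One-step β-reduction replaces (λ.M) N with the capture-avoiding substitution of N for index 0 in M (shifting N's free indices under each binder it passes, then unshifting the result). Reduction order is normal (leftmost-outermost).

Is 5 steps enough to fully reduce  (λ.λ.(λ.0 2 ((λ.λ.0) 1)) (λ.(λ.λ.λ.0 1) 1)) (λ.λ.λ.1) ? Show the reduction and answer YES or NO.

  start: (λ.λ.(λ.0 2 ((λ.λ.0) 1)) (λ.(λ.λ.λ.0 1) 1)) (λ.λ.λ.1)
  step 1: λ.(λ.0 (λ.λ.λ.1) ((λ.λ.0) 1)) (λ.(λ.λ.λ.0 1) 1)
  step 2: λ.(λ.(λ.λ.λ.0 1) 1) (λ.λ.λ.1) ((λ.λ.0) 0)
  step 3: λ.(λ.λ.λ.0 1) 0 ((λ.λ.0) 0)
  step 4: λ.(λ.λ.0 1) ((λ.λ.0) 0)
  step 5: λ.λ.0 ((λ.λ.0) 1)

Answer: NO — after 5 steps the term is λ.λ.0 ((λ.λ.0) 1), not yet normal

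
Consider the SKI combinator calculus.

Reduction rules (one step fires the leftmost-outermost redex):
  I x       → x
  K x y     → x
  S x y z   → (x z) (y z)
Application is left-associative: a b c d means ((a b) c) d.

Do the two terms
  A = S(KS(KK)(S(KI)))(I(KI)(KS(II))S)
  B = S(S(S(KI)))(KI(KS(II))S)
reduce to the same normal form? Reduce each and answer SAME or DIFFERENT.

Answer: SAME — A ⇓ S(S(S(KI)))S, B ⇓ S(S(S(KI)))S

Reduction:
Term A:
  start: S(KS(KK)(S(KI)))(I(KI)(KS(II))S)
  step 1: S(S(S(KI)))(I(KI)(KS(II))S)
  step 2: S(S(S(KI)))(KI(KS(II))S)
  step 3: S(S(S(KI)))(IS)
  step 4: S(S(S(KI)))S

Term B:
  start: S(S(S(KI)))(KI(KS(II))S)
  step 1: S(S(S(KI)))(IS)
  step 2: S(S(S(KI)))S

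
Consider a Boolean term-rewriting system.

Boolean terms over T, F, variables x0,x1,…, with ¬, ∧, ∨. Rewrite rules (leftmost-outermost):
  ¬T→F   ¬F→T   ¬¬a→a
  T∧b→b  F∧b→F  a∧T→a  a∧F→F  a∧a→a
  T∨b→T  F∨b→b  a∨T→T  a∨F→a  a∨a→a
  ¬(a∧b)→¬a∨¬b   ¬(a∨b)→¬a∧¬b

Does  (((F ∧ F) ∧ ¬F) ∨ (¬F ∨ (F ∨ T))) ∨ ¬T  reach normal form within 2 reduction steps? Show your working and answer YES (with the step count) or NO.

Answer: NO — after 2 steps the term is (F ∨ (¬F ∨ (F ∨ T))) ∨ ¬T, not yet normal

Derivation:
  start: (((F ∧ F) ∧ ¬F) ∨ (¬F ∨ (F ∨ T))) ∨ ¬T
  [1] ((F ∧ ¬F) ∨ (¬F ∨ (F ∨ T))) ∨ ¬T
  [2] (F ∨ (¬F ∨ (F ∨ T))) ∨ ¬T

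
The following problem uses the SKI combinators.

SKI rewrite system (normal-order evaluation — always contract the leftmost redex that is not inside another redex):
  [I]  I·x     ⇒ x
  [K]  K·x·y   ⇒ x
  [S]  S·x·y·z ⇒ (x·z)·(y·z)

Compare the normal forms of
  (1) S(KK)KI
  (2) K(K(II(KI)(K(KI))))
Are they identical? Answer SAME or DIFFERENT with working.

Term A:
  start: S(KK)KI
  →1  KKI(KI)
  →2  K(KI)

Term B:
  start: K(K(II(KI)(K(KI))))
  →1  K(K(I(KI)(K(KI))))
  →2  K(K(KI(K(KI))))
  →3  K(KI)

Answer: SAME — A ⇓ K(KI), B ⇓ K(KI)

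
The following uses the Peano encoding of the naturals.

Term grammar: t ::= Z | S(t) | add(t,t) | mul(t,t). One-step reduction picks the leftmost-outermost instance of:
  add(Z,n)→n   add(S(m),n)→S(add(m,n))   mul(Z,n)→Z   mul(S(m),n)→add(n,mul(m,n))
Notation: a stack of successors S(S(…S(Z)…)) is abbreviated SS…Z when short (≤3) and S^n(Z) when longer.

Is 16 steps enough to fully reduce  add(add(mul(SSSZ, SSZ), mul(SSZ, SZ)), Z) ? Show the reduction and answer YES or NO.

Answer: NO — after 16 steps the term is S(S(S(S(add(add(mul(SZ, SSZ), mul(SSZ, SZ)), Z))))), not yet normal

Working:
  start: add(add(mul(SSSZ, SSZ), mul(SSZ, SZ)), Z)
  →1  add(add(add(SSZ, mul(SSZ, SSZ)), mul(SSZ, SZ)), Z)
  →2  add(add(S(add(SZ, mul(SSZ, SSZ))), mul(SSZ, SZ)), Z)
  →3  add(S(add(add(SZ, mul(SSZ, SSZ)), mul(SSZ, SZ))), Z)
  →4  S(add(add(add(SZ, mul(SSZ, SSZ)), mul(SSZ, SZ)), Z))
  →5  S(add(add(S(add(Z, mul(SSZ, SSZ))), mul(SSZ, SZ)), Z))
  →6  S(add(S(add(add(Z, mul(SSZ, SSZ)), mul(SSZ, SZ))), Z))
  →7  S(S(add(add(add(Z, mul(SSZ, SSZ)), mul(SSZ, SZ)), Z)))
  →8  S(S(add(add(mul(SSZ, SSZ), mul(SSZ, SZ)), Z)))
  →9  S(S(add(add(add(SSZ, mul(SZ, SSZ)), mul(SSZ, SZ)), Z)))
  →10  S(S(add(add(S(add(SZ, mul(SZ, SSZ))), mul(SSZ, SZ)), Z)))
  →11  S(S(add(S(add(add(SZ, mul(SZ, SSZ)), mul(SSZ, SZ))), Z)))
  →12  S(S(S(add(add(add(SZ, mul(SZ, SSZ)), mul(SSZ, SZ)), Z))))
  →13  S(S(S(add(add(S(add(Z, mul(SZ, SSZ))), mul(SSZ, SZ)), Z))))
  →14  S(S(S(add(S(add(add(Z, mul(SZ, SSZ)), mul(SSZ, SZ))), Z))))
  →15  S(S(S(S(add(add(add(Z, mul(SZ, SSZ)), mul(SSZ, SZ)), Z)))))
  →16  S(S(S(S(add(add(mul(SZ, SSZ), mul(SSZ, SZ)), Z)))))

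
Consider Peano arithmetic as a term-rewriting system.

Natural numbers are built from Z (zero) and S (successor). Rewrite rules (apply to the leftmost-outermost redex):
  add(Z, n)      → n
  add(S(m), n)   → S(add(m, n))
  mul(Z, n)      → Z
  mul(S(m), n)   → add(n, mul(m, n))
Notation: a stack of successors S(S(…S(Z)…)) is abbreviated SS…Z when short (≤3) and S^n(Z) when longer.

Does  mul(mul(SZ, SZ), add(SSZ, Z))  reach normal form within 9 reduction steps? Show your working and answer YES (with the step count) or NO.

Answer: NO — after 9 steps the term is S(S(mul(add(Z, mul(Z, SZ)), add(SSZ, Z)))), not yet normal

Working:
  start: mul(mul(SZ, SZ), add(SSZ, Z))
  [1] mul(add(SZ, mul(Z, SZ)), add(SSZ, Z))
  [2] mul(S(add(Z, mul(Z, SZ))), add(SSZ, Z))
  [3] add(add(SSZ, Z), mul(add(Z, mul(Z, SZ)), add(SSZ, Z)))
  [4] add(S(add(SZ, Z)), mul(add(Z, mul(Z, SZ)), add(SSZ, Z)))
  [5] S(add(add(SZ, Z), mul(add(Z, mul(Z, SZ)), add(SSZ, Z))))
  [6] S(add(S(add(Z, Z)), mul(add(Z, mul(Z, SZ)), add(SSZ, Z))))
  [7] S(S(add(add(Z, Z), mul(add(Z, mul(Z, SZ)), add(SSZ, Z)))))
  [8] S(S(add(Z, mul(add(Z, mul(Z, SZ)), add(SSZ, Z)))))
  [9] S(S(mul(add(Z, mul(Z, SZ)), add(SSZ, Z))))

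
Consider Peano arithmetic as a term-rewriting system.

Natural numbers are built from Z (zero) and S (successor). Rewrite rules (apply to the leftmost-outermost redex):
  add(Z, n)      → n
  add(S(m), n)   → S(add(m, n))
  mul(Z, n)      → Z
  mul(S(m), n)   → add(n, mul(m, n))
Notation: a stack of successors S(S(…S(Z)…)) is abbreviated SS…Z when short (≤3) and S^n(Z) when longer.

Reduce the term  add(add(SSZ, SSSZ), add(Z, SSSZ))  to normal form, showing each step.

Answer: normal form = S^8(Z)  (in 10 steps)

Working:
  start: add(add(SSZ, SSSZ), add(Z, SSSZ))
  [1] add(S(add(SZ, SSSZ)), add(Z, SSSZ))
  [2] S(add(add(SZ, SSSZ), add(Z, SSSZ)))
  [3] S(add(S(add(Z, SSSZ)), add(Z, SSSZ)))
  [4] S(S(add(add(Z, SSSZ), add(Z, SSSZ))))
  [5] S(S(add(SSSZ, add(Z, SSSZ))))
  [6] S(S(S(add(SSZ, add(Z, SSSZ)))))
  [7] S(S(S(S(add(SZ, add(Z, SSSZ))))))
  [8] S(S(S(S(S(add(Z, add(Z, SSSZ)))))))
  [9] S(S(S(S(S(add(Z, SSSZ))))))
  [10] S^8(Z)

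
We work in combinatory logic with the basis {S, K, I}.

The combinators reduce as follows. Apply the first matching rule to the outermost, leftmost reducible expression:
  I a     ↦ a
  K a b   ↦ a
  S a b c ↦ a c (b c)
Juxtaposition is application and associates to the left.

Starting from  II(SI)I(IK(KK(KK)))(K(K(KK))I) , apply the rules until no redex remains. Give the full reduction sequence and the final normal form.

Answer: normal form = K(K(KK))  (in 8 steps)

Working:
  start: II(SI)I(IK(KK(KK)))(K(K(KK))I)
  step 1: I(SI)I(IK(KK(KK)))(K(K(KK))I)
  step 2: SII(IK(KK(KK)))(K(K(KK))I)
  step 3: I(IK(KK(KK)))(I(IK(KK(KK))))(K(K(KK))I)
  step 4: IK(KK(KK))(I(IK(KK(KK))))(K(K(KK))I)
  step 5: K(KK(KK))(I(IK(KK(KK))))(K(K(KK))I)
  step 6: KK(KK)(K(K(KK))I)
  step 7: K(K(K(KK))I)
  step 8: K(K(KK))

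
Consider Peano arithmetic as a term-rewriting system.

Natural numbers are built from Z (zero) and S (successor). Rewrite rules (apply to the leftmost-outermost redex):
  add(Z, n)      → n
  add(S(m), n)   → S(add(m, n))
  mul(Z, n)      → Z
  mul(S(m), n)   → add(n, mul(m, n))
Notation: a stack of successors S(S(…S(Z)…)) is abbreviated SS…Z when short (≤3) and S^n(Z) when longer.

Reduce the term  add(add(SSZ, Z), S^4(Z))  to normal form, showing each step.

  start: add(add(SSZ, Z), S^4(Z))
  step 1: add(S(add(SZ, Z)), S^4(Z))
  step 2: S(add(add(SZ, Z), S^4(Z)))
  step 3: S(add(S(add(Z, Z)), S^4(Z)))
  step 4: S(S(add(add(Z, Z), S^4(Z))))
  step 5: S(S(add(Z, S^4(Z))))
  step 6: S^6(Z)

Answer: normal form = S^6(Z)  (in 6 steps)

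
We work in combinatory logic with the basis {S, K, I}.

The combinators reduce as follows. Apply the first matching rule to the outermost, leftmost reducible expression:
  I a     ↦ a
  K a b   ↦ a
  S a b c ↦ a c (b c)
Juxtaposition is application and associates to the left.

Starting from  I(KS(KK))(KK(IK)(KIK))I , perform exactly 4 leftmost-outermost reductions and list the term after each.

Answer: after 4 steps: S(KI)I

Working:
  start: I(KS(KK))(KK(IK)(KIK))I
  step 1: KS(KK)(KK(IK)(KIK))I
  step 2: S(KK(IK)(KIK))I
  step 3: S(K(KIK))I
  step 4: S(KI)I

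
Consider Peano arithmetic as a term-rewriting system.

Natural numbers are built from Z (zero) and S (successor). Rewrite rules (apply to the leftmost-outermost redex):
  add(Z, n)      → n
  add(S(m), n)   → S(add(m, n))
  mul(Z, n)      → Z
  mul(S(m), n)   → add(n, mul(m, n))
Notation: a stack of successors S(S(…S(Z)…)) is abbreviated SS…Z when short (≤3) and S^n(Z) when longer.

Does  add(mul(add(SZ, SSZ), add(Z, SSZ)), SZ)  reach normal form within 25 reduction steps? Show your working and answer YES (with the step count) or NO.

  start: add(mul(add(SZ, SSZ), add(Z, SSZ)), SZ)
  step 1: add(mul(S(add(Z, SSZ)), add(Z, SSZ)), SZ)
  step 2: add(add(add(Z, SSZ), mul(add(Z, SSZ), add(Z, SSZ))), SZ)
  step 3: add(add(SSZ, mul(add(Z, SSZ), add(Z, SSZ))), SZ)
  step 4: add(S(add(SZ, mul(add(Z, SSZ), add(Z, SSZ)))), SZ)
  step 5: S(add(add(SZ, mul(add(Z, SSZ), add(Z, SSZ))), SZ))
  step 6: S(add(S(add(Z, mul(add(Z, SSZ), add(Z, SSZ)))), SZ))
  step 7: S(S(add(add(Z, mul(add(Z, SSZ), add(Z, SSZ))), SZ)))
  step 8: S(S(add(mul(add(Z, SSZ), add(Z, SSZ)), SZ)))
  step 9: S(S(add(mul(SSZ, add(Z, SSZ)), SZ)))
  step 10: S(S(add(add(add(Z, SSZ), mul(SZ, add(Z, SSZ))), SZ)))
  step 11: S(S(add(add(SSZ, mul(SZ, add(Z, SSZ))), SZ)))
  step 12: S(S(add(S(add(SZ, mul(SZ, add(Z, SSZ)))), SZ)))
  step 13: S(S(S(add(add(SZ, mul(SZ, add(Z, SSZ))), SZ))))
  step 14: S(S(S(add(S(add(Z, mul(SZ, add(Z, SSZ)))), SZ))))
  step 15: S(S(S(S(add(add(Z, mul(SZ, add(Z, SSZ))), SZ)))))
  step 16: S(S(S(S(add(mul(SZ, add(Z, SSZ)), SZ)))))
  step 17: S(S(S(S(add(add(add(Z, SSZ), mul(Z, add(Z, SSZ))), SZ)))))
  step 18: S(S(S(S(add(add(SSZ, mul(Z, add(Z, SSZ))), SZ)))))
  step 19: S(S(S(S(add(S(add(SZ, mul(Z, add(Z, SSZ)))), SZ)))))
  step 20: S(S(S(S(S(add(add(SZ, mul(Z, add(Z, SSZ))), SZ))))))
  step 21: S(S(S(S(S(add(S(add(Z, mul(Z, add(Z, SSZ)))), SZ))))))
  step 22: S(S(S(S(S(S(add(add(Z, mul(Z, add(Z, SSZ))), SZ)))))))
  step 23: S(S(S(S(S(S(add(mul(Z, add(Z, SSZ)), SZ)))))))
  step 24: S(S(S(S(S(S(add(Z, SZ)))))))
  step 25: S^7(Z)

Answer: YES — reaches normal form S^7(Z) in 25 ≤ 25 steps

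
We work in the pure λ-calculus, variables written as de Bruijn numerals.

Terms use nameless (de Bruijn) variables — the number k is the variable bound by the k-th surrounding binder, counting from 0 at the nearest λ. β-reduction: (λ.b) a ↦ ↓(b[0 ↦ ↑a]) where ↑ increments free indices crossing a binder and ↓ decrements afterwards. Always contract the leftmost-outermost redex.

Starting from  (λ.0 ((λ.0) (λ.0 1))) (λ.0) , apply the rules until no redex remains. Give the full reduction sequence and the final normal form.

Answer: normal form = λ.0 (λ.0)  (in 3 steps)

Derivation:
  start: (λ.0 ((λ.0) (λ.0 1))) (λ.0)
  →1  (λ.0) ((λ.0) (λ.0 (λ.0)))
  →2  (λ.0) (λ.0 (λ.0))
  →3  λ.0 (λ.0)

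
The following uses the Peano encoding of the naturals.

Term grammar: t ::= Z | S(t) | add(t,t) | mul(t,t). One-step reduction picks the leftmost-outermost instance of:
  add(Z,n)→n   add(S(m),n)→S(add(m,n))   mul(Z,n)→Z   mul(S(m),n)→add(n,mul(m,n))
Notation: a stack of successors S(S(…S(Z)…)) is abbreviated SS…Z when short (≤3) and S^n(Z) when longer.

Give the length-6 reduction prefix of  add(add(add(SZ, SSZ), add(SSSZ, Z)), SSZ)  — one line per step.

Answer: after 6 steps: S(S(add(add(SZ, add(SSSZ, Z)), SSZ)))

Derivation:
  start: add(add(add(SZ, SSZ), add(SSSZ, Z)), SSZ)
  →1  add(add(S(add(Z, SSZ)), add(SSSZ, Z)), SSZ)
  →2  add(S(add(add(Z, SSZ), add(SSSZ, Z))), SSZ)
  →3  S(add(add(add(Z, SSZ), add(SSSZ, Z)), SSZ))
  →4  S(add(add(SSZ, add(SSSZ, Z)), SSZ))
  →5  S(add(S(add(SZ, add(SSSZ, Z))), SSZ))
  →6  S(S(add(add(SZ, add(SSSZ, Z)), SSZ)))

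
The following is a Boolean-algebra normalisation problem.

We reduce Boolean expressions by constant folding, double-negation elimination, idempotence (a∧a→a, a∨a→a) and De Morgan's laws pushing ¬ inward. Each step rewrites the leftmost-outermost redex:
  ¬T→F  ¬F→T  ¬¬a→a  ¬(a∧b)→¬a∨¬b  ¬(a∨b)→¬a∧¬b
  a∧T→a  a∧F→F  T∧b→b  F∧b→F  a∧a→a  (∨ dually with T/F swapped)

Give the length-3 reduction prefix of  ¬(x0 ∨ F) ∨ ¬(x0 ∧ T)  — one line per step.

Answer: after 3 steps: ¬x0 ∨ ¬(x0 ∧ T)

Reduction:
  start: ¬(x0 ∨ F) ∨ ¬(x0 ∧ T)
  [1] (¬x0 ∧ ¬F) ∨ ¬(x0 ∧ T)
  [2] (¬x0 ∧ T) ∨ ¬(x0 ∧ T)
  [3] ¬x0 ∨ ¬(x0 ∧ T)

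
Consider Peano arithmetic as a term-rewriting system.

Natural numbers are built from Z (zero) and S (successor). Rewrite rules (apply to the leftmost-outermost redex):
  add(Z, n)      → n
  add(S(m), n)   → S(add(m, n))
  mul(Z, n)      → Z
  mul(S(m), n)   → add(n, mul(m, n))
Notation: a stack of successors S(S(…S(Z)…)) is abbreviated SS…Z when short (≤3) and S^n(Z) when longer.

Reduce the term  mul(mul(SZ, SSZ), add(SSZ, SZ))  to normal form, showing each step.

  start: mul(mul(SZ, SSZ), add(SSZ, SZ))
  [1] mul(add(SSZ, mul(Z, SSZ)), add(SSZ, SZ))
  [2] mul(S(add(SZ, mul(Z, SSZ))), add(SSZ, SZ))
  [3] add(add(SSZ, SZ), mul(add(SZ, mul(Z, SSZ)), add(SSZ, SZ)))
  [4] add(S(add(SZ, SZ)), mul(add(SZ, mul(Z, SSZ)), add(SSZ, SZ)))
  [5] S(add(add(SZ, SZ), mul(add(SZ, mul(Z, SSZ)), add(SSZ, SZ))))
  [6] S(add(S(add(Z, SZ)), mul(add(SZ, mul(Z, SSZ)), add(SSZ, SZ))))
  [7] S(S(add(add(Z, SZ), mul(add(SZ, mul(Z, SSZ)), add(SSZ, SZ)))))
  [8] S(S(add(SZ, mul(add(SZ, mul(Z, SSZ)), add(SSZ, SZ)))))
  [9] S(S(S(add(Z, mul(add(SZ, mul(Z, SSZ)), add(SSZ, SZ))))))
  [10] S(S(S(mul(add(SZ, mul(Z, SSZ)), add(SSZ, SZ)))))
  [11] S(S(S(mul(S(add(Z, mul(Z, SSZ))), add(SSZ, SZ)))))
  [12] S(S(S(add(add(SSZ, SZ), mul(add(Z, mul(Z, SSZ)), add(SSZ, SZ))))))
  [13] S(S(S(add(S(add(SZ, SZ)), mul(add(Z, mul(Z, SSZ)), add(SSZ, SZ))))))
  [14] S(S(S(S(add(add(SZ, SZ), mul(add(Z, mul(Z, SSZ)), add(SSZ, SZ)))))))
  [15] S(S(S(S(add(S(add(Z, SZ)), mul(add(Z, mul(Z, SSZ)), add(SSZ, SZ)))))))
  [16] S(S(S(S(S(add(add(Z, SZ), mul(add(Z, mul(Z, SSZ)), add(SSZ, SZ))))))))
  [17] S(S(S(S(S(add(SZ, mul(add(Z, mul(Z, SSZ)), add(SSZ, SZ))))))))
  [18] S(S(S(S(S(S(add(Z, mul(add(Z, mul(Z, SSZ)), add(SSZ, SZ)))))))))
  [19] S(S(S(S(S(S(mul(add(Z, mul(Z, SSZ)), add(SSZ, SZ))))))))
  [20] S(S(S(S(S(S(mul(mul(Z, SSZ), add(SSZ, SZ))))))))
  [21] S(S(S(S(S(S(mul(Z, add(SSZ, SZ))))))))
  [22] S^6(Z)

Answer: normal form = S^6(Z)  (in 22 steps)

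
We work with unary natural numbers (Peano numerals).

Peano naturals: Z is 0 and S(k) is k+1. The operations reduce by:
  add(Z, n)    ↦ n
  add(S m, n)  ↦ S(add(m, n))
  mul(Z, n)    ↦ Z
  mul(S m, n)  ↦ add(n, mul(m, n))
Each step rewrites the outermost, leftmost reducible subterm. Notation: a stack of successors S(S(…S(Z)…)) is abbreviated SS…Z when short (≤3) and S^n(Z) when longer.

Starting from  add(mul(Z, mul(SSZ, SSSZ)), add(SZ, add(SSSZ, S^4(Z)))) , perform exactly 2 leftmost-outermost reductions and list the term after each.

Answer: after 2 steps: add(SZ, add(SSSZ, S^4(Z)))

Working:
  start: add(mul(Z, mul(SSZ, SSSZ)), add(SZ, add(SSSZ, S^4(Z))))
  →1  add(Z, add(SZ, add(SSSZ, S^4(Z))))
  →2  add(SZ, add(SSSZ, S^4(Z)))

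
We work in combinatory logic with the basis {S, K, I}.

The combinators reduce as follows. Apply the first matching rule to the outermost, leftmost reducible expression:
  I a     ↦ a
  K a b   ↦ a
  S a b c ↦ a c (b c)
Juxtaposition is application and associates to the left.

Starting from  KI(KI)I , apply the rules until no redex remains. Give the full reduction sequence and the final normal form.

  start: KI(KI)I
  →1  II
  →2  I

Answer: normal form = I  (in 2 steps)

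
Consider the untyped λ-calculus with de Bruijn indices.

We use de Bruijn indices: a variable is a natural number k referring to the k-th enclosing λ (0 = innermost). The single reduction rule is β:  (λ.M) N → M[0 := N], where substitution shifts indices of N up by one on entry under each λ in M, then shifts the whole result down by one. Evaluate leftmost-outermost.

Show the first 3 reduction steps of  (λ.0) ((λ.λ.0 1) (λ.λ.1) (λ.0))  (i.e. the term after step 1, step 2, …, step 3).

Answer: after 3 steps: (λ.0) (λ.λ.1)

Working:
  start: (λ.0) ((λ.λ.0 1) (λ.λ.1) (λ.0))
  →1  (λ.λ.0 1) (λ.λ.1) (λ.0)
  →2  (λ.0 (λ.λ.1)) (λ.0)
  →3  (λ.0) (λ.λ.1)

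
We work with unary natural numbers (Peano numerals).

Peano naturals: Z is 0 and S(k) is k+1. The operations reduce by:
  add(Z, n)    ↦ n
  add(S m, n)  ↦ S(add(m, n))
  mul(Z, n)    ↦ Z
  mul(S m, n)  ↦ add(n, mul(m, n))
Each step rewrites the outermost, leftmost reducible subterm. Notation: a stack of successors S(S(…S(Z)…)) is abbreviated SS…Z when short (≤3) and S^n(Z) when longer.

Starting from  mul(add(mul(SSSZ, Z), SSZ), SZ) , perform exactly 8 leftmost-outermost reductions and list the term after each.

  start: mul(add(mul(SSSZ, Z), SSZ), SZ)
  →1  mul(add(add(Z, mul(SSZ, Z)), SSZ), SZ)
  →2  mul(add(mul(SSZ, Z), SSZ), SZ)
  →3  mul(add(add(Z, mul(SZ, Z)), SSZ), SZ)
  →4  mul(add(mul(SZ, Z), SSZ), SZ)
  →5  mul(add(add(Z, mul(Z, Z)), SSZ), SZ)
  →6  mul(add(mul(Z, Z), SSZ), SZ)
  →7  mul(add(Z, SSZ), SZ)
  →8  mul(SSZ, SZ)

Answer: after 8 steps: mul(SSZ, SZ)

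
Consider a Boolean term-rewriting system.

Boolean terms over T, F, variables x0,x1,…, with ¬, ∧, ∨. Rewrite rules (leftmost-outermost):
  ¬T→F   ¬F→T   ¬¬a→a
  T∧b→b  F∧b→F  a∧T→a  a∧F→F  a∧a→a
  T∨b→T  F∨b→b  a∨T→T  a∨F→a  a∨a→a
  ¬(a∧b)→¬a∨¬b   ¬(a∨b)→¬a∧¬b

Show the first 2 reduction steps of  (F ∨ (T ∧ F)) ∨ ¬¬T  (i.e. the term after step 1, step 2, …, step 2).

Answer: after 2 steps: F ∨ ¬¬T

Working:
  start: (F ∨ (T ∧ F)) ∨ ¬¬T
  step 1: (T ∧ F) ∨ ¬¬T
  step 2: F ∨ ¬¬T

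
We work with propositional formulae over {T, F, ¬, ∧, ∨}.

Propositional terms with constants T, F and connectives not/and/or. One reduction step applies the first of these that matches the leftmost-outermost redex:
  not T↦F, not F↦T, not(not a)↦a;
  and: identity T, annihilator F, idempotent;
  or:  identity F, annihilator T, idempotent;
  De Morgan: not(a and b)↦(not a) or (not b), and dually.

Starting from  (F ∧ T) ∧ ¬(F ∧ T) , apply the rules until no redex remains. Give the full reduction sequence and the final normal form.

Answer: normal form = F  (in 2 steps)

Reduction:
  start: (F ∧ T) ∧ ¬(F ∧ T)
  step 1: F ∧ ¬(F ∧ T)
  step 2: F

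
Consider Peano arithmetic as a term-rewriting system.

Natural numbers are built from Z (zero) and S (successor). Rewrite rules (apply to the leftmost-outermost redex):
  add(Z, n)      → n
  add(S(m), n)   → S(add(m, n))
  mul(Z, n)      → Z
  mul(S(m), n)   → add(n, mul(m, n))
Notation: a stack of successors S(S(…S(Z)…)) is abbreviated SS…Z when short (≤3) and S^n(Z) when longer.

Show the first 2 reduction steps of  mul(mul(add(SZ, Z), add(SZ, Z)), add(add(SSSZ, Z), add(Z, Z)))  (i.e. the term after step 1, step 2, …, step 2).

Answer: after 2 steps: mul(add(add(SZ, Z), mul(add(Z, Z), add(SZ, Z))), add(add(SSSZ, Z), add(Z, Z)))

Reduction:
  start: mul(mul(add(SZ, Z), add(SZ, Z)), add(add(SSSZ, Z), add(Z, Z)))
  step 1: mul(mul(S(add(Z, Z)), add(SZ, Z)), add(add(SSSZ, Z), add(Z, Z)))
  step 2: mul(add(add(SZ, Z), mul(add(Z, Z), add(SZ, Z))), add(add(SSSZ, Z), add(Z, Z)))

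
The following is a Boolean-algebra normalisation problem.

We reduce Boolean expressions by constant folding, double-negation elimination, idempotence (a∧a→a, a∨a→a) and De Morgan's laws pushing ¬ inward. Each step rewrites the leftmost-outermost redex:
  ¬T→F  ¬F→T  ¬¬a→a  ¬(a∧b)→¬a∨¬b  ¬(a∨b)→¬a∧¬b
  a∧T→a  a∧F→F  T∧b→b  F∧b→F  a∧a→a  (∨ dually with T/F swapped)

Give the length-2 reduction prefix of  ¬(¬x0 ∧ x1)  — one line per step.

Answer: after 2 steps: x0 ∨ ¬x1

Derivation:
  start: ¬(¬x0 ∧ x1)
  step 1: ¬¬x0 ∨ ¬x1
  step 2: x0 ∨ ¬x1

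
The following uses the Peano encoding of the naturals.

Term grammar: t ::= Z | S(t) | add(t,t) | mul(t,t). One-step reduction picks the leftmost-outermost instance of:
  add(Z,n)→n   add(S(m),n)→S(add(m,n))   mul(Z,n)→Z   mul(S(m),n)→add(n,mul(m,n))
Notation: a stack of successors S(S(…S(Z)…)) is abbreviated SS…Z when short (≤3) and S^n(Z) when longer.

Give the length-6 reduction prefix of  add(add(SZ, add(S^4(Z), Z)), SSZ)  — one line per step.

  start: add(add(SZ, add(S^4(Z), Z)), SSZ)
  [1] add(S(add(Z, add(S^4(Z), Z))), SSZ)
  [2] S(add(add(Z, add(S^4(Z), Z)), SSZ))
  [3] S(add(add(S^4(Z), Z), SSZ))
  [4] S(add(S(add(SSSZ, Z)), SSZ))
  [5] S(S(add(add(SSSZ, Z), SSZ)))
  [6] S(S(add(S(add(SSZ, Z)), SSZ)))

Answer: after 6 steps: S(S(add(S(add(SSZ, Z)), SSZ)))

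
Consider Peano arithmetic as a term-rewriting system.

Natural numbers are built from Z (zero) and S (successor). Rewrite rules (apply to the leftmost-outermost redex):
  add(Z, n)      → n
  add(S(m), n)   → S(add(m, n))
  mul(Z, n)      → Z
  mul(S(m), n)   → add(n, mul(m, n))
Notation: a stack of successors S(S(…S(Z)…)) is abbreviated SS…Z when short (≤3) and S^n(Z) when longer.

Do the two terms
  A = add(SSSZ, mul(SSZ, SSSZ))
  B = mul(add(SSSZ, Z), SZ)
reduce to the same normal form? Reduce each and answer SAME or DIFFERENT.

Term A:
  start: add(SSSZ, mul(SSZ, SSSZ))
  [1] S(add(SSZ, mul(SSZ, SSSZ)))
  [2] S(S(add(SZ, mul(SSZ, SSSZ))))
  [3] S(S(S(add(Z, mul(SSZ, SSSZ)))))
  [4] S(S(S(mul(SSZ, SSSZ))))
  [5] S(S(S(add(SSSZ, mul(SZ, SSSZ)))))
  [6] S(S(S(S(add(SSZ, mul(SZ, SSSZ))))))
  [7] S(S(S(S(S(add(SZ, mul(SZ, SSSZ)))))))
  [8] S(S(S(S(S(S(add(Z, mul(SZ, SSSZ))))))))
  [9] S(S(S(S(S(S(mul(SZ, SSSZ)))))))
  [10] S(S(S(S(S(S(add(SSSZ, mul(Z, SSSZ))))))))
  [11] S(S(S(S(S(S(S(add(SSZ, mul(Z, SSSZ)))))))))
  [12] S(S(S(S(S(S(S(S(add(SZ, mul(Z, SSSZ))))))))))
  [13] S(S(S(S(S(S(S(S(S(add(Z, mul(Z, SSSZ)))))))))))
  [14] S(S(S(S(S(S(S(S(S(mul(Z, SSSZ))))))))))
  [15] S^9(Z)

Term B:
  start: mul(add(SSSZ, Z), SZ)
  [1] mul(S(add(SSZ, Z)), SZ)
  [2] add(SZ, mul(add(SSZ, Z), SZ))
  [3] S(add(Z, mul(add(SSZ, Z), SZ)))
  [4] S(mul(add(SSZ, Z), SZ))
  [5] S(mul(S(add(SZ, Z)), SZ))
  [6] S(add(SZ, mul(add(SZ, Z), SZ)))
  [7] S(S(add(Z, mul(add(SZ, Z), SZ))))
  [8] S(S(mul(add(SZ, Z), SZ)))
  [9] S(S(mul(S(add(Z, Z)), SZ)))
  [10] S(S(add(SZ, mul(add(Z, Z), SZ))))
  [11] S(S(S(add(Z, mul(add(Z, Z), SZ)))))
  [12] S(S(S(mul(add(Z, Z), SZ))))
  [13] S(S(S(mul(Z, SZ))))
  [14] SSSZ

Answer: DIFFERENT — A ⇓ S^9(Z), B ⇓ SSSZ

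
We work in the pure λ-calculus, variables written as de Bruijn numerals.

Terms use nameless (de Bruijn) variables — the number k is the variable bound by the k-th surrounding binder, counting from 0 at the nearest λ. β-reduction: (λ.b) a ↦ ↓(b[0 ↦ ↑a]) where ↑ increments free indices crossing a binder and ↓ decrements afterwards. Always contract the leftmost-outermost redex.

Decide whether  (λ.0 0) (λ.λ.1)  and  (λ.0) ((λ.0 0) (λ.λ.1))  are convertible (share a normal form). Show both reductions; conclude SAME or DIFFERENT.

Answer: SAME — A ⇓ λ.λ.λ.1, B ⇓ λ.λ.λ.1

Working:
Term A:
  start: (λ.0 0) (λ.λ.1)
  step 1: (λ.λ.1) (λ.λ.1)
  step 2: λ.λ.λ.1

Term B:
  start: (λ.0) ((λ.0 0) (λ.λ.1))
  step 1: (λ.0 0) (λ.λ.1)
  step 2: (λ.λ.1) (λ.λ.1)
  step 3: λ.λ.λ.1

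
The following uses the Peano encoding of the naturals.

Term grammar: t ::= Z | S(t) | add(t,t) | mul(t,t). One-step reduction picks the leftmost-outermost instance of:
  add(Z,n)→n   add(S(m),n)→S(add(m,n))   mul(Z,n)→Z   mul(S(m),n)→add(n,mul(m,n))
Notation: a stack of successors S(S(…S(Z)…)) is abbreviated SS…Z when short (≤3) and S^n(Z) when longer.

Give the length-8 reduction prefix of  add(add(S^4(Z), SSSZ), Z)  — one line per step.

  start: add(add(S^4(Z), SSSZ), Z)
  [1] add(S(add(SSSZ, SSSZ)), Z)
  [2] S(add(add(SSSZ, SSSZ), Z))
  [3] S(add(S(add(SSZ, SSSZ)), Z))
  [4] S(S(add(add(SSZ, SSSZ), Z)))
  [5] S(S(add(S(add(SZ, SSSZ)), Z)))
  [6] S(S(S(add(add(SZ, SSSZ), Z))))
  [7] S(S(S(add(S(add(Z, SSSZ)), Z))))
  [8] S(S(S(S(add(add(Z, SSSZ), Z)))))

Answer: after 8 steps: S(S(S(S(add(add(Z, SSSZ), Z)))))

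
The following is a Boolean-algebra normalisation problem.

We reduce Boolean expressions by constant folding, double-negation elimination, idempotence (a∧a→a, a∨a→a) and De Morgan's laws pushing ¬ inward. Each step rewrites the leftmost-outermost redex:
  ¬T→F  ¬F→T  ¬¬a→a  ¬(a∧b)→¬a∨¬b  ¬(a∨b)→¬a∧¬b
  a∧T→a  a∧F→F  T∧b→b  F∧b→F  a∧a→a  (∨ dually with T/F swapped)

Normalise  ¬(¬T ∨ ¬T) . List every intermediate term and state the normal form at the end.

Answer: normal form = T  (in 3 steps)

Working:
  start: ¬(¬T ∨ ¬T)
  [1] ¬¬T ∧ ¬¬T
  [2] ¬¬T
  [3] T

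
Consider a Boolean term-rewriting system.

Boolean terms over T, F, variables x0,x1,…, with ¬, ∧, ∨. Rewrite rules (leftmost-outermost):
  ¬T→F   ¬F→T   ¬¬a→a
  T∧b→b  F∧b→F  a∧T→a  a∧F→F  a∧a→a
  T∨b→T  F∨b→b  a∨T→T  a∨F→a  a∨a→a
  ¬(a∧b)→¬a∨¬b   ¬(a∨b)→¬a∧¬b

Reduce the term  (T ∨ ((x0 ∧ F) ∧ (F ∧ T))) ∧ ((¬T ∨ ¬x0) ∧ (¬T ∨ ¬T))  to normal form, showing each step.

  start: (T ∨ ((x0 ∧ F) ∧ (F ∧ T))) ∧ ((¬T ∨ ¬x0) ∧ (¬T ∨ ¬T))
  step 1: T ∧ ((¬T ∨ ¬x0) ∧ (¬T ∨ ¬T))
  step 2: (¬T ∨ ¬x0) ∧ (¬T ∨ ¬T)
  step 3: (F ∨ ¬x0) ∧ (¬T ∨ ¬T)
  step 4: ¬x0 ∧ (¬T ∨ ¬T)
  step 5: ¬x0 ∧ ¬T
  step 6: ¬x0 ∧ F
  step 7: F

Answer: normal form = F  (in 7 steps)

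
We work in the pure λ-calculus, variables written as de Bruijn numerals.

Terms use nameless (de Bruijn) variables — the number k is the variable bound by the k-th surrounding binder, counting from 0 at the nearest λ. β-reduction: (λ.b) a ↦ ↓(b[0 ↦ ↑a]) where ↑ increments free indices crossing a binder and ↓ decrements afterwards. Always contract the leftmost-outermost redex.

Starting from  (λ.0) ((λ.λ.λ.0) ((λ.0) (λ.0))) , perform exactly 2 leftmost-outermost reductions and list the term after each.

Answer: after 2 steps: λ.λ.0

Working:
  start: (λ.0) ((λ.λ.λ.0) ((λ.0) (λ.0)))
  →1  (λ.λ.λ.0) ((λ.0) (λ.0))
  →2  λ.λ.0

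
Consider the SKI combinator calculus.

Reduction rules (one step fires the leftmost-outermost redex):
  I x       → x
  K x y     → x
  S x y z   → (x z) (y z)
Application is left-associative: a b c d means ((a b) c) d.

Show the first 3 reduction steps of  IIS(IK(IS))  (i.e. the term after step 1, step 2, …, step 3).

Answer: after 3 steps: S(K(IS))

Working:
  start: IIS(IK(IS))
  [1] IS(IK(IS))
  [2] S(IK(IS))
  [3] S(K(IS))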